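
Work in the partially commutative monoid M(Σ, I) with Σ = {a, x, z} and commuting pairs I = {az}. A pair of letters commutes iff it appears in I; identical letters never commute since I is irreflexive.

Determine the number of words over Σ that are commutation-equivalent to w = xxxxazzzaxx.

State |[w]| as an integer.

piece 0:x — minimal
piece 1:x rests on {0:x}
piece 2:x rests on {1:x}
piece 3:x rests on {2:x}
piece 4:a rests on {3:x}
piece 5:z rests on {3:x}
piece 6:z rests on {5:z}
piece 7:z rests on {6:z}
piece 8:a rests on {4:a}
piece 9:x rests on {7:z, 8:a}
piece 10:x rests on {9:x}
minimal pieces: {0:x}
ways to finish when only these pieces remain (= sum over removing one remaining piece with nothing left below it):
  1 left: {10}→1
  2 left: {9,10}→1
  3 left: {7,9,10}→1  {8,9,10}→1
  4 left: {4,8,9,10}→1  {6,7,9,10}→1  {7,8,9,10}→2
  5 left: {4,7,8,9,10}→3  {5,6,7,9,10}→1  {6,7,8,9,10}→3
  6 left: {4,6,7,8,9,10}→6  {5,6,7,8,9,10}→4
  7 left: {4,5,6,7,8,9,10}→10
  8 left: {3,4,5,6,7,8,9,10}→10
  9 left: {2,3,4,5,6,7,8,9,10}→10
  placing 0:x first → 10 extensions

10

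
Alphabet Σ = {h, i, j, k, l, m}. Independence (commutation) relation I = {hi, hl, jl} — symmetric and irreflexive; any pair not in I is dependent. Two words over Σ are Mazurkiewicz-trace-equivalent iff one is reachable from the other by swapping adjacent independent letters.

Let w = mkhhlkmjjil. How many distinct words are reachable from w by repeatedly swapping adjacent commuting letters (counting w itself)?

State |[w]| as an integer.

0(m) covers ∅
1(k) covers 0:m
2(h) covers 1:k
3(h) covers 2:h
4(l) covers 1:k
5(k) covers 3:h, 4:l
6(m) covers 5:k
7(j) covers 6:m
8(j) covers 7:j
9(i) covers 8:j
10(l) covers 9:i
floor of heap: 0:m
completions by unplaced set U, small U first (add the entries for U minus each lowest piece of U):
  |U|=1: {10}:1
  |U|=2: {9,10}:1
  |U|=3: {8,9,10}:1
  |U|=4: {7,8,9,10}:1
  |U|=5: {6,7,8,9,10}:1
  |U|=6: {5,6,7,8,9,10}:1
  |U|=7: {3,5,6,7,8,9,10}:1  {4,5,6,7,8,9,10}:1
  |U|=8: {2,3,5,6,7,8,9,10}:1  {3,4,5,6,7,8,9,10}:2
  |U|=9: {2,3,4,5,6,7,8,9,10}:3
  start at 0(m): 3

3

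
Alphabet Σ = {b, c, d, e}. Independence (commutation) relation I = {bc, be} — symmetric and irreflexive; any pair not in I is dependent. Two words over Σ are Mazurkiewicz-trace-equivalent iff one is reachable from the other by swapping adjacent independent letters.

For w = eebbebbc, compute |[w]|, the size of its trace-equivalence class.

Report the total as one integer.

piece 0:e — minimal
piece 1:e rests on {0:e}
piece 2:b — minimal
piece 3:b rests on {2:b}
piece 4:e rests on {1:e}
piece 5:b rests on {3:b}
piece 6:b rests on {5:b}
piece 7:c rests on {4:e}
minimal pieces: {0:e, 2:b}
ways to finish when only these pieces remain (= sum over removing one remaining piece with nothing left below it):
  1 left: {6}→1  {7}→1
  2 left: {4,7}→1  {5,6}→1  {6,7}→2
  3 left: {1,4,7}→1  {3,5,6}→1  {4,6,7}→3  {5,6,7}→3
  4 left: {0,1,4,7}→1  {1,4,6,7}→4  {2,3,5,6}→1  {3,5,6,7}→4  {4,5,6,7}→6
  5 left: {0,1,4,6,7}→5  {1,4,5,6,7}→10  {2,3,5,6,7}→5  {3,4,5,6,7}→10
  6 left: {0,1,4,5,6,7}→15  {1,3,4,5,6,7}→20  {2,3,4,5,6,7}→15
  placing 0:e first → 35 extensions
  placing 2:b first → 35 extensions
total linear extensions = 70

70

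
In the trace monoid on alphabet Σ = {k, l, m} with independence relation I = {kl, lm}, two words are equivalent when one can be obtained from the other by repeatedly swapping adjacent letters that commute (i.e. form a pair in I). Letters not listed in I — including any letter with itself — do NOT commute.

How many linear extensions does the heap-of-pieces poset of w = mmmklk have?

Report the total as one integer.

6

#0=m has no predecessor
#1=m depends on [0:m]
#2=m depends on [1:m]
#3=k depends on [2:m]
#4=l has no predecessor
#5=k depends on [3:k]
sources: [0:m, 4:l]
N(rest) = Σ N(rest − s) over sources s of rest; N(one piece) = 1:
  size 1 → [4]=1  [5]=1
  size 2 → [3,5]=1  [4,5]=2
  size 3 → [2,3,5]=1  [3,4,5]=3
  size 4 → [1,2,3,5]=1  [2,3,4,5]=4
  first=0(m) contributes 5
  first=4(l) contributes 1
|[w]| = 6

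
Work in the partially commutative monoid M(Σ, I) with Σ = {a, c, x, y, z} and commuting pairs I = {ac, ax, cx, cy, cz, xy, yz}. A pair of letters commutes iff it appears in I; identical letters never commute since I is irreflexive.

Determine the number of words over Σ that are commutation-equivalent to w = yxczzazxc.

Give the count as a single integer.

144

0(y) covers ∅
1(x) covers ∅
2(c) covers ∅
3(z) covers 1:x
4(z) covers 3:z
5(a) covers 0:y, 4:z
6(z) covers 5:a
7(x) covers 6:z
8(c) covers 2:c
floor of heap: 0:y, 1:x, 2:c
completions by unplaced set U, small U first (add the entries for U minus each lowest piece of U):
  |U|=1: {7}:1  {8}:1
  |U|=2: {2,8}:1  {6,7}:1  {7,8}:2
  |U|=3: {2,7,8}:3  {5,6,7}:1  {6,7,8}:3
  |U|=4: {0,5,6,7}:1  {2,6,7,8}:6  {4,5,6,7}:1  {5,6,7,8}:4
  |U|=5: {0,4,5,6,7}:2  {0,5,6,7,8}:5  {2,5,6,7,8}:10  {3,4,5,6,7}:1  {4,5,6,7,8}:5
  |U|=6: {0,2,5,6,7,8}:15  {0,3,4,5,6,7}:3  {0,4,5,6,7,8}:12  {1,3,4,5,6,7}:1  {2,4,5,6,7,8}:15  {3,4,5,6,7,8}:6
  |U|=7: {0,1,3,4,5,6,7}:4  {0,2,4,5,6,7,8}:42  {0,3,4,5,6,7,8}:21  {1,3,4,5,6,7,8}:7  {2,3,4,5,6,7,8}:21
  start at 0(y): 28
  start at 1(x): 84
  start at 2(c): 32
sum over floor = 144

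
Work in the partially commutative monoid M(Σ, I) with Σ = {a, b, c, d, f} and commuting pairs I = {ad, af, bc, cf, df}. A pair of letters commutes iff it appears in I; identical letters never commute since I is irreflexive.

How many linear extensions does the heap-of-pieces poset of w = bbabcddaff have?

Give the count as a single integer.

75

#0=b has no predecessor
#1=b depends on [0:b]
#2=a depends on [1:b]
#3=b depends on [2:a]
#4=c depends on [2:a]
#5=d depends on [3:b, 4:c]
#6=d depends on [5:d]
#7=a depends on [3:b, 4:c]
#8=f depends on [3:b]
#9=f depends on [8:f]
sources: [0:b]
N(rest) = Σ N(rest − s) over sources s of rest; N(one piece) = 1:
  size 1 → [6]=1  [7]=1  [9]=1
  size 2 → [5,6]=1  [6,7]=2  [6,9]=2  [7,9]=2  [8,9]=1
  size 3 → [5,6,7]=3  [5,6,9]=3  [6,7,9]=6  [6,8,9]=3  [7,8,9]=3
  size 4 → [4,5,6,7]=3  [5,6,7,9]=12  [5,6,8,9]=6  [6,7,8,9]=12
  size 5 → [4,5,6,7,9]=15  [5,6,7,8,9]=30
  size 6 → [3,5,6,7,8,9]=30  [4,5,6,7,8,9]=45
  size 7 → [3,4,5,6,7,8,9]=75
  size 8 → [2,3,4,5,6,7,8,9]=75
  first=0(b) contributes 75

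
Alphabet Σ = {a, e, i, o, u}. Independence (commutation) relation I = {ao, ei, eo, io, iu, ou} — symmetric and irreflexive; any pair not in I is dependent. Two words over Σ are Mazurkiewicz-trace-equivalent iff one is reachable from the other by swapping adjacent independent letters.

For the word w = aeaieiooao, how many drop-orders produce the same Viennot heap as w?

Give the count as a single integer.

360

drop 0:a onto floor
drop 1:e onto {0:a}
drop 2:a onto {1:e}
drop 3:i onto {2:a}
drop 4:e onto {2:a}
drop 5:i onto {3:i}
drop 6:o onto floor
drop 7:o onto {6:o}
drop 8:a onto {4:e, 5:i}
drop 9:o onto {7:o}
ground layer = {0:a, 6:o}
drop-orders for the pieces not yet dropped (sum over which currently-grounded one goes next):
  1 to go: {8} 1  {9} 1
  2 to go: {4,8} 1  {5,8} 1  {7,9} 1  {8,9} 2
  3 to go: {3,5,8} 1  {4,5,8} 2  {4,8,9} 3  {5,8,9} 3  {6,7,9} 1  {7,8,9} 3
  4 to go: {3,4,5,8} 3  {3,5,8,9} 4  {4,5,8,9} 8  {4,7,8,9} 6  {5,7,8,9} 6  {6,7,8,9} 4
  5 to go: {2,3,4,5,8} 3  {3,4,5,8,9} 15  {3,5,7,8,9} 10  {4,5,7,8,9} 20  {4,6,7,8,9} 10  {5,6,7,8,9} 10
  6 to go: {1,2,3,4,5,8} 3  {2,3,4,5,8,9} 18  {3,4,5,7,8,9} 45  {3,5,6,7,8,9} 20  {4,5,6,7,8,9} 40
  7 to go: {0,1,2,3,4,5,8} 3  {1,2,3,4,5,8,9} 21  {2,3,4,5,7,8,9} 63  {3,4,5,6,7,8,9} 105
  8 to go: {0,1,2,3,4,5,8,9} 24  {1,2,3,4,5,7,8,9} 84  {2,3,4,5,6,7,8,9} 168
  if 0:a drops first: 252 orders
  if 6:o drops first: 108 orders
heap linearizations: 360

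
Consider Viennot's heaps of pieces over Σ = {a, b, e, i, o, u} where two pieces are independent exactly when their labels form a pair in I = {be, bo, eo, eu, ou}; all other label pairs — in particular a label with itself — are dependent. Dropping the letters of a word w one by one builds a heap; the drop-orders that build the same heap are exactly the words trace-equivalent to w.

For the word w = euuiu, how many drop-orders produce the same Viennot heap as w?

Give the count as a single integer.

piece 0:e — minimal
piece 1:u — minimal
piece 2:u rests on {1:u}
piece 3:i rests on {0:e, 2:u}
piece 4:u rests on {3:i}
minimal pieces: {0:e, 1:u}
ways to finish when only these pieces remain (= sum over removing one remaining piece with nothing left below it):
  1 left: {4}→1
  2 left: {3,4}→1
  3 left: {0,3,4}→1  {2,3,4}→1
  placing 0:e first → 1 extensions
  placing 1:u first → 2 extensions
total linear extensions = 3

3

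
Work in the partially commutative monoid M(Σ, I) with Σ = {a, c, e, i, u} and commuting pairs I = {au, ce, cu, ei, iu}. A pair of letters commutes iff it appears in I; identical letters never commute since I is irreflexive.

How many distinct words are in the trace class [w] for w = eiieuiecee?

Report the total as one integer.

0(e) covers ∅
1(i) covers ∅
2(i) covers 1:i
3(e) covers 0:e
4(u) covers 3:e
5(i) covers 2:i
6(e) covers 4:u
7(c) covers 5:i
8(e) covers 6:e
9(e) covers 8:e
floor of heap: 0:e, 1:i
completions by unplaced set U, small U first (add the entries for U minus each lowest piece of U):
  |U|=1: {7}:1  {9}:1
  |U|=2: {5,7}:1  {7,9}:2  {8,9}:1
  |U|=3: {2,5,7}:1  {5,7,9}:3  {6,8,9}:1  {7,8,9}:3
  |U|=4: {1,2,5,7}:1  {2,5,7,9}:4  {4,6,8,9}:1  {5,7,8,9}:6  {6,7,8,9}:4
  |U|=5: {1,2,5,7,9}:5  {2,5,7,8,9}:10  {3,4,6,8,9}:1  {4,6,7,8,9}:5  {5,6,7,8,9}:10
  |U|=6: {0,3,4,6,8,9}:1  {1,2,5,7,8,9}:15  {2,5,6,7,8,9}:20  {3,4,6,7,8,9}:6  {4,5,6,7,8,9}:15
  |U|=7: {0,3,4,6,7,8,9}:7  {1,2,5,6,7,8,9}:35  {2,4,5,6,7,8,9}:35  {3,4,5,6,7,8,9}:21
  |U|=8: {0,3,4,5,6,7,8,9}:28  {1,2,4,5,6,7,8,9}:70  {2,3,4,5,6,7,8,9}:56
  start at 0(e): 126
  start at 1(i): 84
sum over floor = 210

210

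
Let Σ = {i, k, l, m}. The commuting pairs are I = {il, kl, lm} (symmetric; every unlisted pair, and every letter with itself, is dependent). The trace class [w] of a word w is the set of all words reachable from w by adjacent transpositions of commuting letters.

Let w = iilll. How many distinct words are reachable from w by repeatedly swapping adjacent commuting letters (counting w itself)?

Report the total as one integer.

10

drop 0:i onto floor
drop 1:i onto {0:i}
drop 2:l onto floor
drop 3:l onto {2:l}
drop 4:l onto {3:l}
ground layer = {0:i, 2:l}
drop-orders for the pieces not yet dropped (sum over which currently-grounded one goes next):
  1 to go: {1} 1  {4} 1
  2 to go: {0,1} 1  {1,4} 2  {3,4} 1
  3 to go: {0,1,4} 3  {1,3,4} 3  {2,3,4} 1
  if 0:i drops first: 4 orders
  if 2:l drops first: 6 orders
heap linearizations: 10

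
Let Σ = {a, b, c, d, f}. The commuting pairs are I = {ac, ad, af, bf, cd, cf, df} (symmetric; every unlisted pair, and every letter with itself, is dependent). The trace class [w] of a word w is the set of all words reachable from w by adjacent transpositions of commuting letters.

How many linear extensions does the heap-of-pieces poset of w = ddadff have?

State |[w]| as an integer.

#0=d has no predecessor
#1=d depends on [0:d]
#2=a has no predecessor
#3=d depends on [1:d]
#4=f has no predecessor
#5=f depends on [4:f]
sources: [0:d, 2:a, 4:f]
N(rest) = Σ N(rest − s) over sources s of rest; N(one piece) = 1:
  size 1 → [2]=1  [3]=1  [5]=1
  size 2 → [1,3]=1  [2,3]=2  [2,5]=2  [3,5]=2  [4,5]=1
  size 3 → [0,1,3]=1  [1,2,3]=3  [1,3,5]=3  [2,3,5]=6  [2,4,5]=3  [3,4,5]=3
  size 4 → [0,1,2,3]=4  [0,1,3,5]=4  [1,2,3,5]=12  [1,3,4,5]=6  [2,3,4,5]=12
  first=0(d) contributes 30
  first=2(a) contributes 10
  first=4(f) contributes 20
|[w]| = 60

60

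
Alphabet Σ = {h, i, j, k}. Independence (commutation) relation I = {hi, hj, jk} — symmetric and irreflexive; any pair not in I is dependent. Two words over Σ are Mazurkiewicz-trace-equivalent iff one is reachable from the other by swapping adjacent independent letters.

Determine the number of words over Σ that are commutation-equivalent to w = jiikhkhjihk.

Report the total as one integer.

15

0(j) covers ∅
1(i) covers 0:j
2(i) covers 1:i
3(k) covers 2:i
4(h) covers 3:k
5(k) covers 4:h
6(h) covers 5:k
7(j) covers 2:i
8(i) covers 5:k, 7:j
9(h) covers 6:h
10(k) covers 8:i, 9:h
floor of heap: 0:j
completions by unplaced set U, small U first (add the entries for U minus each lowest piece of U):
  |U|=1: {10}:1
  |U|=2: {8,10}:1  {9,10}:1
  |U|=3: {6,9,10}:1  {7,8,10}:1  {8,9,10}:2
  |U|=4: {6,8,9,10}:3  {7,8,9,10}:3
  |U|=5: {5,6,8,9,10}:3  {6,7,8,9,10}:6
  |U|=6: {4,5,6,8,9,10}:3  {5,6,7,8,9,10}:9
  |U|=7: {3,4,5,6,8,9,10}:3  {4,5,6,7,8,9,10}:12
  |U|=8: {3,4,5,6,7,8,9,10}:15
  |U|=9: {2,3,4,5,6,7,8,9,10}:15
  start at 0(j): 15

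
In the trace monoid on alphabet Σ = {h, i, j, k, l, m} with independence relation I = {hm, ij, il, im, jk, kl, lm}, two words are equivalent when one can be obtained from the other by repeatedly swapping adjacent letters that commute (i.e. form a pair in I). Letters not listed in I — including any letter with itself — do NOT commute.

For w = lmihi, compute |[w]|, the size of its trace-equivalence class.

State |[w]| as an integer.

0(l) covers ∅
1(m) covers ∅
2(i) covers ∅
3(h) covers 0:l, 2:i
4(i) covers 3:h
floor of heap: 0:l, 1:m, 2:i
completions by unplaced set U, small U first (add the entries for U minus each lowest piece of U):
  |U|=1: {1}:1  {4}:1
  |U|=2: {1,4}:2  {3,4}:1
  |U|=3: {0,3,4}:1  {1,3,4}:3  {2,3,4}:1
  start at 0(l): 4
  start at 1(m): 2
  start at 2(i): 4
sum over floor = 10

10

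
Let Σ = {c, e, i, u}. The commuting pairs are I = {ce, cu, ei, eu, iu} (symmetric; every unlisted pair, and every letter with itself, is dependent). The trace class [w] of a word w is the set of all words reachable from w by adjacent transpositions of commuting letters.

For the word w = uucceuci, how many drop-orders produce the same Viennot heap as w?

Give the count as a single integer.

#0=u has no predecessor
#1=u depends on [0:u]
#2=c has no predecessor
#3=c depends on [2:c]
#4=e has no predecessor
#5=u depends on [1:u]
#6=c depends on [3:c]
#7=i depends on [6:c]
sources: [0:u, 2:c, 4:e]
N(rest) = Σ N(rest − s) over sources s of rest; N(one piece) = 1:
  size 1 → [4]=1  [5]=1  [7]=1
  size 2 → [1,5]=1  [4,5]=2  [4,7]=2  [5,7]=2  [6,7]=1
  size 3 → [0,1,5]=1  [1,4,5]=3  [1,5,7]=3  [3,6,7]=1  [4,5,7]=6  [4,6,7]=3  [5,6,7]=3
  size 4 → [0,1,4,5]=4  [0,1,5,7]=4  [1,4,5,7]=12  [1,5,6,7]=6  [2,3,6,7]=1  [3,4,6,7]=4  [3,5,6,7]=4  [4,5,6,7]=12
  size 5 → [0,1,4,5,7]=20  [0,1,5,6,7]=10  [1,3,5,6,7]=10  [1,4,5,6,7]=30  [2,3,4,6,7]=5  [2,3,5,6,7]=5  [3,4,5,6,7]=20
  size 6 → [0,1,3,5,6,7]=20  [0,1,4,5,6,7]=60  [1,2,3,5,6,7]=15  [1,3,4,5,6,7]=60  [2,3,4,5,6,7]=30
  first=0(u) contributes 105
  first=2(c) contributes 140
  first=4(e) contributes 35
|[w]| = 280

280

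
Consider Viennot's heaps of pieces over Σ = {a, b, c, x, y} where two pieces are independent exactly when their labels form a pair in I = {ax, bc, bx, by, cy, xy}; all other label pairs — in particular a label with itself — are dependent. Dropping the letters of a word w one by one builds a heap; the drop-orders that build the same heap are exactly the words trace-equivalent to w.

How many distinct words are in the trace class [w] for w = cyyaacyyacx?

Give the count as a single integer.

9

drop 0:c onto floor
drop 1:y onto floor
drop 2:y onto {1:y}
drop 3:a onto {0:c, 2:y}
drop 4:a onto {3:a}
drop 5:c onto {4:a}
drop 6:y onto {4:a}
drop 7:y onto {6:y}
drop 8:a onto {5:c, 7:y}
drop 9:c onto {8:a}
drop 10:x onto {9:c}
ground layer = {0:c, 1:y}
drop-orders for the pieces not yet dropped (sum over which currently-grounded one goes next):
  1 to go: {10} 1
  2 to go: {9,10} 1
  3 to go: {8,9,10} 1
  4 to go: {5,8,9,10} 1  {7,8,9,10} 1
  5 to go: {5,7,8,9,10} 2  {6,7,8,9,10} 1
  6 to go: {5,6,7,8,9,10} 3
  7 to go: {4,5,6,7,8,9,10} 3
  8 to go: {3,4,5,6,7,8,9,10} 3
  9 to go: {0,3,4,5,6,7,8,9,10} 3  {2,3,4,5,6,7,8,9,10} 3
  if 0:c drops first: 3 orders
  if 1:y drops first: 6 orders
heap linearizations: 9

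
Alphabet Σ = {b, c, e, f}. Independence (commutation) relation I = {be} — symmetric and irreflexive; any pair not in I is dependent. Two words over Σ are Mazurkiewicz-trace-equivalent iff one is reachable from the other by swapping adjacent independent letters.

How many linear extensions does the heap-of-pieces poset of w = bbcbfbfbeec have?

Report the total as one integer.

#0=b has no predecessor
#1=b depends on [0:b]
#2=c depends on [1:b]
#3=b depends on [2:c]
#4=f depends on [3:b]
#5=b depends on [4:f]
#6=f depends on [5:b]
#7=b depends on [6:f]
#8=e depends on [6:f]
#9=e depends on [8:e]
#10=c depends on [7:b, 9:e]
sources: [0:b]
N(rest) = Σ N(rest − s) over sources s of rest; N(one piece) = 1:
  size 1 → [10]=1
  size 2 → [7,10]=1  [9,10]=1
  size 3 → [7,9,10]=2  [8,9,10]=1
  size 4 → [7,8,9,10]=3
  size 5 → [6,7,8,9,10]=3
  size 6 → [5,6,7,8,9,10]=3
  size 7 → [4,5,6,7,8,9,10]=3
  size 8 → [3,4,5,6,7,8,9,10]=3
  size 9 → [2,3,4,5,6,7,8,9,10]=3
  first=0(b) contributes 3

3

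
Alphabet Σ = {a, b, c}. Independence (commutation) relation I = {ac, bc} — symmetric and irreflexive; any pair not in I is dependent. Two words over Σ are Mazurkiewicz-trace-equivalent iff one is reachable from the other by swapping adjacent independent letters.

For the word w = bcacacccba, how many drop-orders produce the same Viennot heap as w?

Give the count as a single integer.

252

0(b) covers ∅
1(c) covers ∅
2(a) covers 0:b
3(c) covers 1:c
4(a) covers 2:a
5(c) covers 3:c
6(c) covers 5:c
7(c) covers 6:c
8(b) covers 4:a
9(a) covers 8:b
floor of heap: 0:b, 1:c
completions by unplaced set U, small U first (add the entries for U minus each lowest piece of U):
  |U|=1: {7}:1  {9}:1
  |U|=2: {6,7}:1  {7,9}:2  {8,9}:1
  |U|=3: {4,8,9}:1  {5,6,7}:1  {6,7,9}:3  {7,8,9}:3
  |U|=4: {2,4,8,9}:1  {3,5,6,7}:1  {4,7,8,9}:4  {5,6,7,9}:4  {6,7,8,9}:6
  |U|=5: {0,2,4,8,9}:1  {1,3,5,6,7}:1  {2,4,7,8,9}:5  {3,5,6,7,9}:5  {4,6,7,8,9}:10  {5,6,7,8,9}:10
  |U|=6: {0,2,4,7,8,9}:6  {1,3,5,6,7,9}:6  {2,4,6,7,8,9}:15  {3,5,6,7,8,9}:15  {4,5,6,7,8,9}:20
  |U|=7: {0,2,4,6,7,8,9}:21  {1,3,5,6,7,8,9}:21  {2,4,5,6,7,8,9}:35  {3,4,5,6,7,8,9}:35
  |U|=8: {0,2,4,5,6,7,8,9}:56  {1,3,4,5,6,7,8,9}:56  {2,3,4,5,6,7,8,9}:70
  start at 0(b): 126
  start at 1(c): 126
sum over floor = 252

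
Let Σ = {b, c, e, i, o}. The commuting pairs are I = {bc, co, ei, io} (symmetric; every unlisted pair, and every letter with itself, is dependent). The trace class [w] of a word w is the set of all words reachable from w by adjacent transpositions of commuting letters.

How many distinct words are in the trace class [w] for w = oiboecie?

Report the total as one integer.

#0=o has no predecessor
#1=i has no predecessor
#2=b depends on [0:o, 1:i]
#3=o depends on [2:b]
#4=e depends on [3:o]
#5=c depends on [4:e]
#6=i depends on [5:c]
#7=e depends on [5:c]
sources: [0:o, 1:i]
N(rest) = Σ N(rest − s) over sources s of rest; N(one piece) = 1:
  size 1 → [6]=1  [7]=1
  size 2 → [6,7]=2
  size 3 → [5,6,7]=2
  size 4 → [4,5,6,7]=2
  size 5 → [3,4,5,6,7]=2
  size 6 → [2,3,4,5,6,7]=2
  first=0(o) contributes 2
  first=1(i) contributes 2
|[w]| = 4

4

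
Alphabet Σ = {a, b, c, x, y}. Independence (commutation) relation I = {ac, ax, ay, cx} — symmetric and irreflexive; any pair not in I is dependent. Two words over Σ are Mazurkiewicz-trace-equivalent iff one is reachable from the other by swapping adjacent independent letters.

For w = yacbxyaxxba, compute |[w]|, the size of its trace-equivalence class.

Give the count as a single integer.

drop 0:y onto floor
drop 1:a onto floor
drop 2:c onto {0:y}
drop 3:b onto {1:a, 2:c}
drop 4:x onto {3:b}
drop 5:y onto {4:x}
drop 6:a onto {3:b}
drop 7:x onto {5:y}
drop 8:x onto {7:x}
drop 9:b onto {6:a, 8:x}
drop 10:a onto {9:b}
ground layer = {0:y, 1:a}
drop-orders for the pieces not yet dropped (sum over which currently-grounded one goes next):
  1 to go: {10} 1
  2 to go: {9,10} 1
  3 to go: {6,9,10} 1  {8,9,10} 1
  4 to go: {6,8,9,10} 2  {7,8,9,10} 1
  5 to go: {5,7,8,9,10} 1  {6,7,8,9,10} 3
  6 to go: {4,5,7,8,9,10} 1  {5,6,7,8,9,10} 4
  7 to go: {4,5,6,7,8,9,10} 5
  8 to go: {3,4,5,6,7,8,9,10} 5
  9 to go: {1,3,4,5,6,7,8,9,10} 5  {2,3,4,5,6,7,8,9,10} 5
  if 0:y drops first: 10 orders
  if 1:a drops first: 5 orders
heap linearizations: 15

15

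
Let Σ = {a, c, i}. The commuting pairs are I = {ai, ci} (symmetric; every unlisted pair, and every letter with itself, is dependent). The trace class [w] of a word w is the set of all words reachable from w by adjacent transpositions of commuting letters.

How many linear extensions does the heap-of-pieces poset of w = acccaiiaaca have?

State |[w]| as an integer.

drop 0:a onto floor
drop 1:c onto {0:a}
drop 2:c onto {1:c}
drop 3:c onto {2:c}
drop 4:a onto {3:c}
drop 5:i onto floor
drop 6:i onto {5:i}
drop 7:a onto {4:a}
drop 8:a onto {7:a}
drop 9:c onto {8:a}
drop 10:a onto {9:c}
ground layer = {0:a, 5:i}
drop-orders for the pieces not yet dropped (sum over which currently-grounded one goes next):
  1 to go: {6} 1  {10} 1
  2 to go: {5,6} 1  {6,10} 2  {9,10} 1
  3 to go: {5,6,10} 3  {6,9,10} 3  {8,9,10} 1
  4 to go: {5,6,9,10} 6  {6,8,9,10} 4  {7,8,9,10} 1
  5 to go: {4,7,8,9,10} 1  {5,6,8,9,10} 10  {6,7,8,9,10} 5
  6 to go: {3,4,7,8,9,10} 1  {4,6,7,8,9,10} 6  {5,6,7,8,9,10} 15
  7 to go: {2,3,4,7,8,9,10} 1  {3,4,6,7,8,9,10} 7  {4,5,6,7,8,9,10} 21
  8 to go: {1,2,3,4,7,8,9,10} 1  {2,3,4,6,7,8,9,10} 8  {3,4,5,6,7,8,9,10} 28
  9 to go: {0,1,2,3,4,7,8,9,10} 1  {1,2,3,4,6,7,8,9,10} 9  {2,3,4,5,6,7,8,9,10} 36
  if 0:a drops first: 45 orders
  if 5:i drops first: 10 orders
heap linearizations: 55

55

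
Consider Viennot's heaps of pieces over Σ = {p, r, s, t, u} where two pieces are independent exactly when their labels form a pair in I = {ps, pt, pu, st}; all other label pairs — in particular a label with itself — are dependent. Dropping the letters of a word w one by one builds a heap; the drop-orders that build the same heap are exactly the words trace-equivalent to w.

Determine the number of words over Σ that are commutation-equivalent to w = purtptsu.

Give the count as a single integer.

drop 0:p onto floor
drop 1:u onto floor
drop 2:r onto {0:p, 1:u}
drop 3:t onto {2:r}
drop 4:p onto {2:r}
drop 5:t onto {3:t}
drop 6:s onto {2:r}
drop 7:u onto {5:t, 6:s}
ground layer = {0:p, 1:u}
drop-orders for the pieces not yet dropped (sum over which currently-grounded one goes next):
  1 to go: {4} 1  {7} 1
  2 to go: {4,7} 2  {5,7} 1  {6,7} 1
  3 to go: {3,5,7} 1  {4,5,7} 3  {4,6,7} 3  {5,6,7} 2
  4 to go: {3,4,5,7} 4  {3,5,6,7} 3  {4,5,6,7} 8
  5 to go: {3,4,5,6,7} 15
  6 to go: {2,3,4,5,6,7} 15
  if 0:p drops first: 15 orders
  if 1:u drops first: 15 orders
heap linearizations: 30

30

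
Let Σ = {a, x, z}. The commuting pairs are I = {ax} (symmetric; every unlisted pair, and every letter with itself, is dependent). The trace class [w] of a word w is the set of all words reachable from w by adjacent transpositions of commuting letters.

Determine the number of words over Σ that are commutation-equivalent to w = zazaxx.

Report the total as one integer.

3

piece 0:z — minimal
piece 1:a rests on {0:z}
piece 2:z rests on {1:a}
piece 3:a rests on {2:z}
piece 4:x rests on {2:z}
piece 5:x rests on {4:x}
minimal pieces: {0:z}
ways to finish when only these pieces remain (= sum over removing one remaining piece with nothing left below it):
  1 left: {3}→1  {5}→1
  2 left: {3,5}→2  {4,5}→1
  3 left: {3,4,5}→3
  4 left: {2,3,4,5}→3
  placing 0:z first → 3 extensions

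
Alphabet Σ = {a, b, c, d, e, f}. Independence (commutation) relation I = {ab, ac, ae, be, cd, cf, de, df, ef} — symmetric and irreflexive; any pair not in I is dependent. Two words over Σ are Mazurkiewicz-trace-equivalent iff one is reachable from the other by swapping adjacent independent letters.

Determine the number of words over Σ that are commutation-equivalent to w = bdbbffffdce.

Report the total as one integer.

105

#0=b has no predecessor
#1=d depends on [0:b]
#2=b depends on [1:d]
#3=b depends on [2:b]
#4=f depends on [3:b]
#5=f depends on [4:f]
#6=f depends on [5:f]
#7=f depends on [6:f]
#8=d depends on [3:b]
#9=c depends on [3:b]
#10=e depends on [9:c]
sources: [0:b]
N(rest) = Σ N(rest − s) over sources s of rest; N(one piece) = 1:
  size 1 → [7]=1  [8]=1  [10]=1
  size 2 → [6,7]=1  [7,8]=2  [7,10]=2  [8,10]=2  [9,10]=1
  size 3 → [5,6,7]=1  [6,7,8]=3  [6,7,10]=3  [7,8,10]=6  [7,9,10]=3  [8,9,10]=3
  size 4 → [4,5,6,7]=1  [5,6,7,8]=4  [5,6,7,10]=4  [6,7,8,10]=12  [6,7,9,10]=6  [7,8,9,10]=12
  size 5 → [4,5,6,7,8]=5  [4,5,6,7,10]=5  [5,6,7,8,10]=20  [5,6,7,9,10]=10  [6,7,8,9,10]=30
  size 6 → [4,5,6,7,8,10]=30  [4,5,6,7,9,10]=15  [5,6,7,8,9,10]=60
  size 7 → [4,5,6,7,8,9,10]=105
  size 8 → [3,4,5,6,7,8,9,10]=105
  size 9 → [2,3,4,5,6,7,8,9,10]=105
  first=0(b) contributes 105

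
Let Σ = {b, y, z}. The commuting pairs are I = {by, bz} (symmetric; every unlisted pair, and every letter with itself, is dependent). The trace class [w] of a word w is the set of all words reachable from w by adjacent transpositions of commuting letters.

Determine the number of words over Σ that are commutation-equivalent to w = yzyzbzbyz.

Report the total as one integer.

36

drop 0:y onto floor
drop 1:z onto {0:y}
drop 2:y onto {1:z}
drop 3:z onto {2:y}
drop 4:b onto floor
drop 5:z onto {3:z}
drop 6:b onto {4:b}
drop 7:y onto {5:z}
drop 8:z onto {7:y}
ground layer = {0:y, 4:b}
drop-orders for the pieces not yet dropped (sum over which currently-grounded one goes next):
  1 to go: {6} 1  {8} 1
  2 to go: {4,6} 1  {6,8} 2  {7,8} 1
  3 to go: {4,6,8} 3  {5,7,8} 1  {6,7,8} 3
  4 to go: {3,5,7,8} 1  {4,6,7,8} 6  {5,6,7,8} 4
  5 to go: {2,3,5,7,8} 1  {3,5,6,7,8} 5  {4,5,6,7,8} 10
  6 to go: {1,2,3,5,7,8} 1  {2,3,5,6,7,8} 6  {3,4,5,6,7,8} 15
  7 to go: {0,1,2,3,5,7,8} 1  {1,2,3,5,6,7,8} 7  {2,3,4,5,6,7,8} 21
  if 0:y drops first: 28 orders
  if 4:b drops first: 8 orders
heap linearizations: 36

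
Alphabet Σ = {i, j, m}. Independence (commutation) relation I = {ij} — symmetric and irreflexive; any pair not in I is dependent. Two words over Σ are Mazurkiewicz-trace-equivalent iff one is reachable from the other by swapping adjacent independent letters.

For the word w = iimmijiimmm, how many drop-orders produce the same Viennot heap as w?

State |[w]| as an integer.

piece 0:i — minimal
piece 1:i rests on {0:i}
piece 2:m rests on {1:i}
piece 3:m rests on {2:m}
piece 4:i rests on {3:m}
piece 5:j rests on {3:m}
piece 6:i rests on {4:i}
piece 7:i rests on {6:i}
piece 8:m rests on {5:j, 7:i}
piece 9:m rests on {8:m}
piece 10:m rests on {9:m}
minimal pieces: {0:i}
ways to finish when only these pieces remain (= sum over removing one remaining piece with nothing left below it):
  1 left: {10}→1
  2 left: {9,10}→1
  3 left: {8,9,10}→1
  4 left: {5,8,9,10}→1  {7,8,9,10}→1
  5 left: {5,7,8,9,10}→2  {6,7,8,9,10}→1
  6 left: {4,6,7,8,9,10}→1  {5,6,7,8,9,10}→3
  7 left: {4,5,6,7,8,9,10}→4
  8 left: {3,4,5,6,7,8,9,10}→4
  9 left: {2,3,4,5,6,7,8,9,10}→4
  placing 0:i first → 4 extensions

4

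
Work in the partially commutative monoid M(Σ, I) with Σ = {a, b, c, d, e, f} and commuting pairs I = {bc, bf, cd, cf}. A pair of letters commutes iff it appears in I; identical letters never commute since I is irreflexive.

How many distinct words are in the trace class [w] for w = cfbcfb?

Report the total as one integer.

90

#0=c has no predecessor
#1=f has no predecessor
#2=b has no predecessor
#3=c depends on [0:c]
#4=f depends on [1:f]
#5=b depends on [2:b]
sources: [0:c, 1:f, 2:b]
N(rest) = Σ N(rest − s) over sources s of rest; N(one piece) = 1:
  size 1 → [3]=1  [4]=1  [5]=1
  size 2 → [0,3]=1  [1,4]=1  [2,5]=1  [3,4]=2  [3,5]=2  [4,5]=2
  size 3 → [0,3,4]=3  [0,3,5]=3  [1,3,4]=3  [1,4,5]=3  [2,3,5]=3  [2,4,5]=3  [3,4,5]=6
  size 4 → [0,1,3,4]=6  [0,2,3,5]=6  [0,3,4,5]=12  [1,2,4,5]=6  [1,3,4,5]=12  [2,3,4,5]=12
  first=0(c) contributes 30
  first=1(f) contributes 30
  first=2(b) contributes 30
|[w]| = 90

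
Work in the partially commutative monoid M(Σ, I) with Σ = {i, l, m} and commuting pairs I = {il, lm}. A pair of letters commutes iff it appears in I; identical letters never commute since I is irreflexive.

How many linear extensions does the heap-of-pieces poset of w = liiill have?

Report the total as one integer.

20

0(l) covers ∅
1(i) covers ∅
2(i) covers 1:i
3(i) covers 2:i
4(l) covers 0:l
5(l) covers 4:l
floor of heap: 0:l, 1:i
completions by unplaced set U, small U first (add the entries for U minus each lowest piece of U):
  |U|=1: {3}:1  {5}:1
  |U|=2: {2,3}:1  {3,5}:2  {4,5}:1
  |U|=3: {0,4,5}:1  {1,2,3}:1  {2,3,5}:3  {3,4,5}:3
  |U|=4: {0,3,4,5}:4  {1,2,3,5}:4  {2,3,4,5}:6
  start at 0(l): 10
  start at 1(i): 10
sum over floor = 20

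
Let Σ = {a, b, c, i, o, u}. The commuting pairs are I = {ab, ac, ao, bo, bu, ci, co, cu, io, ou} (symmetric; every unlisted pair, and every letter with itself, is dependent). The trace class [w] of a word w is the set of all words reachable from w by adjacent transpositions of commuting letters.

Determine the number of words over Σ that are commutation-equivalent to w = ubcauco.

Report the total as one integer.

140

drop 0:u onto floor
drop 1:b onto floor
drop 2:c onto {1:b}
drop 3:a onto {0:u}
drop 4:u onto {3:a}
drop 5:c onto {2:c}
drop 6:o onto floor
ground layer = {0:u, 1:b, 6:o}
drop-orders for the pieces not yet dropped (sum over which currently-grounded one goes next):
  1 to go: {4} 1  {5} 1  {6} 1
  2 to go: {2,5} 1  {3,4} 1  {4,5} 2  {4,6} 2  {5,6} 2
  3 to go: {0,3,4} 1  {1,2,5} 1  {2,4,5} 3  {2,5,6} 3  {3,4,5} 3  {3,4,6} 3  {4,5,6} 6
  4 to go: {0,3,4,5} 4  {0,3,4,6} 4  {1,2,4,5} 4  {1,2,5,6} 4  {2,3,4,5} 6  {2,4,5,6} 12  {3,4,5,6} 12
  5 to go: {0,2,3,4,5} 10  {0,3,4,5,6} 20  {1,2,3,4,5} 10  {1,2,4,5,6} 20  {2,3,4,5,6} 30
  if 0:u drops first: 60 orders
  if 1:b drops first: 60 orders
  if 6:o drops first: 20 orders
heap linearizations: 140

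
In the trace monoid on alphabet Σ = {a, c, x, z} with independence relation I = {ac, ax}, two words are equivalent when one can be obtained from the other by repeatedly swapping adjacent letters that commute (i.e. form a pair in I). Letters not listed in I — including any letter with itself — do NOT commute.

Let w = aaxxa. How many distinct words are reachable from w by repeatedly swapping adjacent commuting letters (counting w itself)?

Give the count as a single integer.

10

piece 0:a — minimal
piece 1:a rests on {0:a}
piece 2:x — minimal
piece 3:x rests on {2:x}
piece 4:a rests on {1:a}
minimal pieces: {0:a, 2:x}
ways to finish when only these pieces remain (= sum over removing one remaining piece with nothing left below it):
  1 left: {3}→1  {4}→1
  2 left: {1,4}→1  {2,3}→1  {3,4}→2
  3 left: {0,1,4}→1  {1,3,4}→3  {2,3,4}→3
  placing 0:a first → 6 extensions
  placing 2:x first → 4 extensions
total linear extensions = 10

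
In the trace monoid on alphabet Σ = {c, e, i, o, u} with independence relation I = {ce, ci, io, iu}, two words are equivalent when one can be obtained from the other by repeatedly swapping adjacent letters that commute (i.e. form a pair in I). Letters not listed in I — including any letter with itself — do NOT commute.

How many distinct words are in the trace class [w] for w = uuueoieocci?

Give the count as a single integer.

8

0(u) covers ∅
1(u) covers 0:u
2(u) covers 1:u
3(e) covers 2:u
4(o) covers 3:e
5(i) covers 3:e
6(e) covers 4:o, 5:i
7(o) covers 6:e
8(c) covers 7:o
9(c) covers 8:c
10(i) covers 6:e
floor of heap: 0:u
completions by unplaced set U, small U first (add the entries for U minus each lowest piece of U):
  |U|=1: {9}:1  {10}:1
  |U|=2: {8,9}:1  {9,10}:2
  |U|=3: {7,8,9}:1  {8,9,10}:3
  |U|=4: {7,8,9,10}:4
  |U|=5: {6,7,8,9,10}:4
  |U|=6: {4,6,7,8,9,10}:4  {5,6,7,8,9,10}:4
  |U|=7: {4,5,6,7,8,9,10}:8
  |U|=8: {3,4,5,6,7,8,9,10}:8
  |U|=9: {2,3,4,5,6,7,8,9,10}:8
  start at 0(u): 8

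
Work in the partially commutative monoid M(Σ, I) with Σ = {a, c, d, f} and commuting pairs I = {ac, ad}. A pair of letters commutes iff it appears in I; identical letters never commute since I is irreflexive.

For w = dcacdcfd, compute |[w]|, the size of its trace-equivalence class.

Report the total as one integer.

6

#0=d has no predecessor
#1=c depends on [0:d]
#2=a has no predecessor
#3=c depends on [1:c]
#4=d depends on [3:c]
#5=c depends on [4:d]
#6=f depends on [2:a, 5:c]
#7=d depends on [6:f]
sources: [0:d, 2:a]
N(rest) = Σ N(rest − s) over sources s of rest; N(one piece) = 1:
  size 1 → [7]=1
  size 2 → [6,7]=1
  size 3 → [2,6,7]=1  [5,6,7]=1
  size 4 → [2,5,6,7]=2  [4,5,6,7]=1
  size 5 → [2,4,5,6,7]=3  [3,4,5,6,7]=1
  size 6 → [1,3,4,5,6,7]=1  [2,3,4,5,6,7]=4
  first=0(d) contributes 5
  first=2(a) contributes 1
|[w]| = 6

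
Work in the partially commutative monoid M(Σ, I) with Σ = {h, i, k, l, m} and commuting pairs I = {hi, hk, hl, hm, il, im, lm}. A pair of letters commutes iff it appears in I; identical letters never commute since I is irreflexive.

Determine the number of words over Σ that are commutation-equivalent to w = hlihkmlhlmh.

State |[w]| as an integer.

3960

drop 0:h onto floor
drop 1:l onto floor
drop 2:i onto floor
drop 3:h onto {0:h}
drop 4:k onto {1:l, 2:i}
drop 5:m onto {4:k}
drop 6:l onto {4:k}
drop 7:h onto {3:h}
drop 8:l onto {6:l}
drop 9:m onto {5:m}
drop 10:h onto {7:h}
ground layer = {0:h, 1:l, 2:i}
drop-orders for the pieces not yet dropped (sum over which currently-grounded one goes next):
  1 to go: {8} 1  {9} 1  {10} 1
  2 to go: {5,9} 1  {6,8} 1  {7,10} 1  {8,9} 2  {8,10} 2  {9,10} 2
  3 to go: {3,7,10} 1  {5,8,9} 3  {5,9,10} 3  {6,8,9} 3  {6,8,10} 3  {7,8,10} 3  {7,9,10} 3  {8,9,10} 6
  4 to go: {0,3,7,10} 1  {3,7,8,10} 4  {3,7,9,10} 4  {5,6,8,9} 6  {5,7,9,10} 6  {5,8,9,10} 12  {6,7,8,10} 6  {6,8,9,10} 12  {7,8,9,10} 12
  5 to go: {0,3,7,8,10} 5  {0,3,7,9,10} 5  {3,5,7,9,10} 10  {3,6,7,8,10} 10  {3,7,8,9,10} 20  {4,5,6,8,9} 6  {5,6,8,9,10} 30  {5,7,8,9,10} 30  {6,7,8,9,10} 30
  6 to go: {0,3,5,7,9,10} 15  {0,3,6,7,8,10} 15  {0,3,7,8,9,10} 30  {1,4,5,6,8,9} 6  {2,4,5,6,8,9} 6  {3,5,7,8,9,10} 60  {3,6,7,8,9,10} 60  {4,5,6,8,9,10} 36  {5,6,7,8,9,10} 90
  7 to go: {0,3,5,7,8,9,10} 105  {0,3,6,7,8,9,10} 105  {1,2,4,5,6,8,9} 12  {1,4,5,6,8,9,10} 42  {2,4,5,6,8,9,10} 42  {3,5,6,7,8,9,10} 210  {4,5,6,7,8,9,10} 126
  8 to go: {0,3,5,6,7,8,9,10} 420  {1,2,4,5,6,8,9,10} 96  {1,4,5,6,7,8,9,10} 168  {2,4,5,6,7,8,9,10} 168  {3,4,5,6,7,8,9,10} 336
  9 to go: {0,3,4,5,6,7,8,9,10} 756  {1,2,4,5,6,7,8,9,10} 432  {1,3,4,5,6,7,8,9,10} 504  {2,3,4,5,6,7,8,9,10} 504
  if 0:h drops first: 1440 orders
  if 1:l drops first: 1260 orders
  if 2:i drops first: 1260 orders
heap linearizations: 3960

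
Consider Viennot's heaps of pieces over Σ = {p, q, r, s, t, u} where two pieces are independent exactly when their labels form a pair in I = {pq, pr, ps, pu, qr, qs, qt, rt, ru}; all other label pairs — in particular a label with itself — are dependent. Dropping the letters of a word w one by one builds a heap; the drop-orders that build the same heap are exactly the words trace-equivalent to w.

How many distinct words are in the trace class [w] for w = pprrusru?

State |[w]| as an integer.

168

piece 0:p — minimal
piece 1:p rests on {0:p}
piece 2:r — minimal
piece 3:r rests on {2:r}
piece 4:u — minimal
piece 5:s rests on {3:r, 4:u}
piece 6:r rests on {5:s}
piece 7:u rests on {5:s}
minimal pieces: {0:p, 2:r, 4:u}
ways to finish when only these pieces remain (= sum over removing one remaining piece with nothing left below it):
  1 left: {1}→1  {6}→1  {7}→1
  2 left: {0,1}→1  {1,6}→2  {1,7}→2  {6,7}→2
  3 left: {0,1,6}→3  {0,1,7}→3  {1,6,7}→6  {5,6,7}→2
  4 left: {0,1,6,7}→12  {1,5,6,7}→8  {3,5,6,7}→2  {4,5,6,7}→2
  5 left: {0,1,5,6,7}→20  {1,3,5,6,7}→10  {1,4,5,6,7}→10  {2,3,5,6,7}→2  {3,4,5,6,7}→4
  6 left: {0,1,3,5,6,7}→30  {0,1,4,5,6,7}→30  {1,2,3,5,6,7}→12  {1,3,4,5,6,7}→24  {2,3,4,5,6,7}→6
  placing 0:p first → 42 extensions
  placing 2:r first → 84 extensions
  placing 4:u first → 42 extensions
total linear extensions = 168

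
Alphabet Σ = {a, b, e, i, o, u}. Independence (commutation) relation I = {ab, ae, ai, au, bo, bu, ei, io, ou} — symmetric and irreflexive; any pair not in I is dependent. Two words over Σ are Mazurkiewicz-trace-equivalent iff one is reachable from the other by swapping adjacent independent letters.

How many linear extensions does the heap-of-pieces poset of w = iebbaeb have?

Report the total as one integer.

#0=i has no predecessor
#1=e has no predecessor
#2=b depends on [0:i, 1:e]
#3=b depends on [2:b]
#4=a has no predecessor
#5=e depends on [3:b]
#6=b depends on [5:e]
sources: [0:i, 1:e, 4:a]
N(rest) = Σ N(rest − s) over sources s of rest; N(one piece) = 1:
  size 1 → [4]=1  [6]=1
  size 2 → [4,6]=2  [5,6]=1
  size 3 → [3,5,6]=1  [4,5,6]=3
  size 4 → [2,3,5,6]=1  [3,4,5,6]=4
  size 5 → [0,2,3,5,6]=1  [1,2,3,5,6]=1  [2,3,4,5,6]=5
  first=0(i) contributes 6
  first=1(e) contributes 6
  first=4(a) contributes 2
|[w]| = 14

14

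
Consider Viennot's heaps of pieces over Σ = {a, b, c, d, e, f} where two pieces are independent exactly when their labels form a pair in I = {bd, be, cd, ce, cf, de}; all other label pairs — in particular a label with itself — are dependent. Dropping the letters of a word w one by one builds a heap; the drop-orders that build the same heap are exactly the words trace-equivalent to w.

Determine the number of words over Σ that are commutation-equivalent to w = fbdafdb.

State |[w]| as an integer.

#0=f has no predecessor
#1=b depends on [0:f]
#2=d depends on [0:f]
#3=a depends on [1:b, 2:d]
#4=f depends on [3:a]
#5=d depends on [4:f]
#6=b depends on [4:f]
sources: [0:f]
N(rest) = Σ N(rest − s) over sources s of rest; N(one piece) = 1:
  size 1 → [5]=1  [6]=1
  size 2 → [5,6]=2
  size 3 → [4,5,6]=2
  size 4 → [3,4,5,6]=2
  size 5 → [1,3,4,5,6]=2  [2,3,4,5,6]=2
  first=0(f) contributes 4

4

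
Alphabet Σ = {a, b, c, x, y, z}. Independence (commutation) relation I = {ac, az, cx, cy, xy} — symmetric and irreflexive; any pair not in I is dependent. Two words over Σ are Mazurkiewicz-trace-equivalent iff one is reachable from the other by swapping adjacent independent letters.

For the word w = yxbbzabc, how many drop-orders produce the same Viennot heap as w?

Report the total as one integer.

drop 0:y onto floor
drop 1:x onto floor
drop 2:b onto {0:y, 1:x}
drop 3:b onto {2:b}
drop 4:z onto {3:b}
drop 5:a onto {3:b}
drop 6:b onto {4:z, 5:a}
drop 7:c onto {6:b}
ground layer = {0:y, 1:x}
drop-orders for the pieces not yet dropped (sum over which currently-grounded one goes next):
  1 to go: {7} 1
  2 to go: {6,7} 1
  3 to go: {4,6,7} 1  {5,6,7} 1
  4 to go: {4,5,6,7} 2
  5 to go: {3,4,5,6,7} 2
  6 to go: {2,3,4,5,6,7} 2
  if 0:y drops first: 2 orders
  if 1:x drops first: 2 orders
heap linearizations: 4

4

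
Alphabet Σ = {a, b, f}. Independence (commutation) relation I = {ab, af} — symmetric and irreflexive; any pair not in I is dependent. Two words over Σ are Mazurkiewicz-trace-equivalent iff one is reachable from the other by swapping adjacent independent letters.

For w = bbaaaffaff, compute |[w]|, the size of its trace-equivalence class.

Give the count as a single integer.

210

#0=b has no predecessor
#1=b depends on [0:b]
#2=a has no predecessor
#3=a depends on [2:a]
#4=a depends on [3:a]
#5=f depends on [1:b]
#6=f depends on [5:f]
#7=a depends on [4:a]
#8=f depends on [6:f]
#9=f depends on [8:f]
sources: [0:b, 2:a]
N(rest) = Σ N(rest − s) over sources s of rest; N(one piece) = 1:
  size 1 → [7]=1  [9]=1
  size 2 → [4,7]=1  [7,9]=2  [8,9]=1
  size 3 → [3,4,7]=1  [4,7,9]=3  [6,8,9]=1  [7,8,9]=3
  size 4 → [2,3,4,7]=1  [3,4,7,9]=4  [4,7,8,9]=6  [5,6,8,9]=1  [6,7,8,9]=4
  size 5 → [1,5,6,8,9]=1  [2,3,4,7,9]=5  [3,4,7,8,9]=10  [4,6,7,8,9]=10  [5,6,7,8,9]=5
  size 6 → [0,1,5,6,8,9]=1  [1,5,6,7,8,9]=6  [2,3,4,7,8,9]=15  [3,4,6,7,8,9]=20  [4,5,6,7,8,9]=15
  size 7 → [0,1,5,6,7,8,9]=7  [1,4,5,6,7,8,9]=21  [2,3,4,6,7,8,9]=35  [3,4,5,6,7,8,9]=35
  size 8 → [0,1,4,5,6,7,8,9]=28  [1,3,4,5,6,7,8,9]=56  [2,3,4,5,6,7,8,9]=70
  first=0(b) contributes 126
  first=2(a) contributes 84
|[w]| = 210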